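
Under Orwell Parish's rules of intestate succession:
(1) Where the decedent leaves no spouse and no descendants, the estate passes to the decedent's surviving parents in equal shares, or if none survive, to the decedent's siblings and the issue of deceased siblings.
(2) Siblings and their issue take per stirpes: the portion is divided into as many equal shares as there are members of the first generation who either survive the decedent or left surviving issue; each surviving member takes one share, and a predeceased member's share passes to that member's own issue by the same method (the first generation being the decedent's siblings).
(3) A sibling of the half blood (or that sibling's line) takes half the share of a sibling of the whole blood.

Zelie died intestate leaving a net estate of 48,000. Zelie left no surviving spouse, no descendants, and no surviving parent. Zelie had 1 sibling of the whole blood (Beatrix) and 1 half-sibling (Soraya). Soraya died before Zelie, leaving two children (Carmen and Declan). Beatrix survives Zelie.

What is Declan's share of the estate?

The entire 48,000 passes to the siblings and their issue.
Counting each half-blood sibling's line as half a unit, there are 3/2 units in 48,000, so one unit is 32,000. Whole-blood lines (Beatrix) take 32,000 each; half-blood lines (Soraya) take 16,000 each.
Soraya's share (16,000) is divided into 2 shares of 8,000: Carmen and Declan each take 8,000.

Declan receives 8,000.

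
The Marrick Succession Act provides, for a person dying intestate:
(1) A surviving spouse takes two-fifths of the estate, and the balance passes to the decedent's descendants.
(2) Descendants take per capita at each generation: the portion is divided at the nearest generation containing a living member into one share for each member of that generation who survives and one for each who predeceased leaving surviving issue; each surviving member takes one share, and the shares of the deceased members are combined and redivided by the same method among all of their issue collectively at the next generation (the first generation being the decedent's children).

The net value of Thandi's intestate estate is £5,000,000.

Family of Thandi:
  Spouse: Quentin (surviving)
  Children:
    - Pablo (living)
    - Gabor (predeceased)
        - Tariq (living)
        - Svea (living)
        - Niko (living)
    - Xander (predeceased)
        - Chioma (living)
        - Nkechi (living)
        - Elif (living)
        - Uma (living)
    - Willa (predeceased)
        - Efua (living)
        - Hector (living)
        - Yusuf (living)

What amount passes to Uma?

Quentin takes two-fifths of £5,000,000 = £2,000,000. The remaining £3,000,000 passes to the descendants.
The descendants' portion (£3,000,000) is divided at the children's generation into 4 shares of £750,000. Pablo takes £750,000. The 3 shares of the deceased (Gabor, Xander, and Willa) are combined into a pool of £2,250,000.
That pool (£2,250,000) is divided at the grandchildren's generation equally among Tariq, Svea, Niko, Chioma, Nkechi, Elif, Uma, Efua, Hector, and Yusuf: £225,000 each.

Uma receives £225,000.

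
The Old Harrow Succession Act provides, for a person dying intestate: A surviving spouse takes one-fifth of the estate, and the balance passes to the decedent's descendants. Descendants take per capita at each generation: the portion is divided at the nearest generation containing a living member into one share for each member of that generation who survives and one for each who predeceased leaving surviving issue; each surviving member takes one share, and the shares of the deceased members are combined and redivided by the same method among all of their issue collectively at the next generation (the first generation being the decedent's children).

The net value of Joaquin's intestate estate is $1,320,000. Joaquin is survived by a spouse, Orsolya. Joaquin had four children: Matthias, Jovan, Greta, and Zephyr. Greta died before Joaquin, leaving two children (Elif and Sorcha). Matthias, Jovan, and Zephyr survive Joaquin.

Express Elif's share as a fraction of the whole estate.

Orsolya takes one-fifth of $1,320,000 = $264,000. The remaining $1,056,000 passes to the descendants.
The descendants' portion ($1,056,000) is divided at the children's generation into 4 shares of $264,000. Matthias, Jovan, and Zephyr each take $264,000. The remaining share for the deceased Greta ($264,000) is carried to the next generation.
That pool ($264,000) is divided at the grandchildren's generation equally among Elif and Sorcha: $132,000 each.

Elif receives 1/10 of the estate.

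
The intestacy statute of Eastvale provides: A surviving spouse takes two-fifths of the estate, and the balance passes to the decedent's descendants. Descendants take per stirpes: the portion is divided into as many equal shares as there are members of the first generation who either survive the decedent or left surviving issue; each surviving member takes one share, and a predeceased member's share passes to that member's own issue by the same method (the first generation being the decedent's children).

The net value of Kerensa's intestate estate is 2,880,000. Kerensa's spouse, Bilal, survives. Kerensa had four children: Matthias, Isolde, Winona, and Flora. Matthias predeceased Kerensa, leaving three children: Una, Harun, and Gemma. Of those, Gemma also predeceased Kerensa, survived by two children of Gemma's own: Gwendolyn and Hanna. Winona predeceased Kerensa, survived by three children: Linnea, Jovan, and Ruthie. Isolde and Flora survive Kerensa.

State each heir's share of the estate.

Bilal: 1,152,000; Una: 144,000; Harun: 144,000; Gwendolyn: 72,000; Hanna: 72,000; Isolde: 432,000; Linnea: 144,000; Jovan: 144,000; Ruthie: 144,000; Flora: 432,000

Bilal takes two-fifths of 2,880,000 = 1,152,000. The remaining 1,728,000 passes to the descendants.
The descendants' portion (1,728,000) is divided into 4 shares of 432,000: Isolde and Flora each take 432,000; Matthias's 432,000 share passes to Matthias's issue; Winona's 432,000 share passes to Winona's issue.
Matthias's share (432,000) is divided into 3 shares of 144,000: Una and Harun each take 144,000; Gemma's 144,000 share passes to Gemma's issue.
Gemma's share (144,000) is divided into 2 shares of 72,000: Gwendolyn and Hanna each take 72,000.
Winona's share (432,000) is divided into 3 shares of 144,000: Linnea, Jovan, and Ruthie each take 144,000.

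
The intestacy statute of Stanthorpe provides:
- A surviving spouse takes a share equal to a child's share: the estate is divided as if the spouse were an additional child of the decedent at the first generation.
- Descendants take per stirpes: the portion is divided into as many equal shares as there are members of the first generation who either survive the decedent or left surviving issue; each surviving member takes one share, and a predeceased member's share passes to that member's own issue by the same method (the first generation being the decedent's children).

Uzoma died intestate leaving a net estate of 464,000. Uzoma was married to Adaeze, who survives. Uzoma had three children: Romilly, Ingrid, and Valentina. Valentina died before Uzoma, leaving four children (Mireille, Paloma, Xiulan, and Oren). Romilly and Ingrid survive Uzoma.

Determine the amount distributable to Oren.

The spouse counts as an additional share at the children's level, so there are 4 primary shares of 116,000. Adaeze takes one such share (116,000).
The children's combined portion (348,000) is divided into 3 shares of 116,000: Romilly and Ingrid each take 116,000; Valentina's 116,000 share passes to Valentina's issue.
Valentina's share (116,000) is divided into 4 shares of 29,000: Mireille, Paloma, Xiulan, and Oren each take 29,000.

Oren receives 29,000.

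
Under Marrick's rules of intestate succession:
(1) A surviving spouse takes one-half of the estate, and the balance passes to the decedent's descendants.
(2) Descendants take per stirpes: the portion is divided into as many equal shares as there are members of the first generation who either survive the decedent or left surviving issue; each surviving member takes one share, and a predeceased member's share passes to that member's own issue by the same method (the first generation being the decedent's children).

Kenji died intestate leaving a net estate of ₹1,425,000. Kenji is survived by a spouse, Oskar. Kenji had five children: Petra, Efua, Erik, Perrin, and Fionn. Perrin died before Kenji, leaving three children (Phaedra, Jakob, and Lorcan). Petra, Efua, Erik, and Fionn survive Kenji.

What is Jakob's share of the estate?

Oskar takes one-half of ₹1,425,000 = ₹712,500. The remaining ₹712,500 passes to the descendants.
The descendants' portion (₹712,500) is divided into 5 shares of ₹142,500: Petra, Efua, Erik, and Fionn each take ₹142,500; Perrin's ₹142,500 share passes to Perrin's issue.
Perrin's share (₹142,500) is divided into 3 shares of ₹47,500: Phaedra, Jakob, and Lorcan each take ₹47,500.

Jakob receives ₹47,500.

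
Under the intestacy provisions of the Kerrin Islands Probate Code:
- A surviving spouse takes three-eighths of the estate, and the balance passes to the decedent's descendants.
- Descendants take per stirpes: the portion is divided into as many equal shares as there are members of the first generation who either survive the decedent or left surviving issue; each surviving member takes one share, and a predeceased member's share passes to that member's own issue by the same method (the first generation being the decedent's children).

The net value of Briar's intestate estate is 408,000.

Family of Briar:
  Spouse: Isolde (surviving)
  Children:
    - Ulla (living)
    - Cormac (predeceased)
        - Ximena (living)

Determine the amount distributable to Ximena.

Isolde takes three-eighths of 408,000 = 153,000. The remaining 255,000 passes to the descendants.
The descendants' portion (255,000) is divided into 2 shares of 127,500: Ulla takes 127,500; Cormac's 127,500 share passes to Cormac's issue.
Cormac's share (127,500) passes entirely to Ximena.

Ximena receives 127,500.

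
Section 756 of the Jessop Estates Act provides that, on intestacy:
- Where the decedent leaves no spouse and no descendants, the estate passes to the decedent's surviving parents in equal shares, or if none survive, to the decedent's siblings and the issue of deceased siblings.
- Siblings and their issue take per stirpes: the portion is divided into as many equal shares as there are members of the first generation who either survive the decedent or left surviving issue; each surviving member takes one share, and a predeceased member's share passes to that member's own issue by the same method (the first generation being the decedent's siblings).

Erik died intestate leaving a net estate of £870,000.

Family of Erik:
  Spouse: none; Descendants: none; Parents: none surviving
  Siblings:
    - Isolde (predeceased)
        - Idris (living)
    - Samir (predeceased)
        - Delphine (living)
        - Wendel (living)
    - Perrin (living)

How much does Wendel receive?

The entire £870,000 passes to the siblings and their issue.
That amount (£870,000) is divided into 3 shares of £290,000: Perrin takes £290,000; Isolde's £290,000 share passes to Isolde's issue; Samir's £290,000 share passes to Samir's issue.
Isolde's share (£290,000) passes entirely to Idris.
Samir's share (£290,000) is divided into 2 shares of £145,000: Delphine and Wendel each take £145,000.

Wendel receives £145,000.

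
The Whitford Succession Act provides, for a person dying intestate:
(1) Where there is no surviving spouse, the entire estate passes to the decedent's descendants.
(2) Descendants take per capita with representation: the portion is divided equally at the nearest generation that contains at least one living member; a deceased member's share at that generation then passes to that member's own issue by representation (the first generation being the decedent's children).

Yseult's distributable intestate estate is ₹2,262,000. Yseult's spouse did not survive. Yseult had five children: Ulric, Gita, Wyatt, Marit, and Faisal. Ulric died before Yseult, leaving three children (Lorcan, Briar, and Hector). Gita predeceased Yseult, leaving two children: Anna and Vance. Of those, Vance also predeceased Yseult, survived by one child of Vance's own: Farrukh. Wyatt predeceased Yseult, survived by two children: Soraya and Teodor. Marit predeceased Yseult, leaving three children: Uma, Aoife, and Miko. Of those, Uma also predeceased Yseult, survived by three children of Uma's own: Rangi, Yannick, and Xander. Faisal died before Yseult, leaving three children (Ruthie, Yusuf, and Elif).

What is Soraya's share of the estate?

Soraya receives ₹174,000.

The entire ₹2,262,000 passes to the descendants.
No child survives, so the initial division is made at the grandchildren's generation.
That amount (₹2,262,000) is divided into 13 shares of ₹174,000: Lorcan, Briar, Hector, Anna, Soraya, Teodor, Aoife, Miko, Ruthie, Yusuf, and Elif each take ₹174,000; Vance's ₹174,000 share passes to Vance's issue; Uma's ₹174,000 share passes to Uma's issue.
Vance's share (₹174,000) passes entirely to Farrukh.
Uma's share (₹174,000) is divided into 3 shares of ₹58,000: Rangi, Yannick, and Xander each take ₹58,000.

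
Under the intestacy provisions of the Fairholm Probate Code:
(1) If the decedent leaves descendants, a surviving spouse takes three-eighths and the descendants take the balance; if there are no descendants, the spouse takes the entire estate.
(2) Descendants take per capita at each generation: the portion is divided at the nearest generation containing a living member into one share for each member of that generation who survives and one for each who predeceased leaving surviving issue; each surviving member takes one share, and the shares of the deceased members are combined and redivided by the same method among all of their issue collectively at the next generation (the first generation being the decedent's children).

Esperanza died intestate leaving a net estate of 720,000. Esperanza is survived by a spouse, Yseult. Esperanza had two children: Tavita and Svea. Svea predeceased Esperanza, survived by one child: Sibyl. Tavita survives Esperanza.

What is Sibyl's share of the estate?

Yseult takes three-eighths of 720,000 = 270,000. The remaining 450,000 passes to the descendants.
The descendants' portion (450,000) is divided at the children's generation into 2 shares of 225,000. Tavita takes 225,000. The remaining share for the deceased Svea (225,000) is carried to the next generation.
That pool (225,000) passes entirely to Sibyl, the sole taker at the grandchildren's generation.

Sibyl receives 225,000.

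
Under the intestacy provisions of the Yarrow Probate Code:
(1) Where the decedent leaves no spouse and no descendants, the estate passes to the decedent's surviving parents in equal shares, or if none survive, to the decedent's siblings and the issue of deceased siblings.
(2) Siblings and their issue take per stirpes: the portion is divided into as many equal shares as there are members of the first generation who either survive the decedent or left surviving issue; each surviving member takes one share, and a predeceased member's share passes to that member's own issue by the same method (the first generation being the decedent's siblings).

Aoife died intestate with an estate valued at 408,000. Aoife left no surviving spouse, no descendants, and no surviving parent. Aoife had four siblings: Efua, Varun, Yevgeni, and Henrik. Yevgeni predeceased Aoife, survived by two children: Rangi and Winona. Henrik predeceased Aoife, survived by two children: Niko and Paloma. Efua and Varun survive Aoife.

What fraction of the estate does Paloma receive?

Paloma receives 1/8 of the estate.

The entire 408,000 passes to the siblings and their issue.
That amount (408,000) is divided into 4 shares of 102,000: Efua and Varun each take 102,000; Yevgeni's 102,000 share passes to Yevgeni's issue; Henrik's 102,000 share passes to Henrik's issue.
Yevgeni's share (102,000) is divided into 2 shares of 51,000: Rangi and Winona each take 51,000.
Henrik's share (102,000) is divided into 2 shares of 51,000: Niko and Paloma each take 51,000.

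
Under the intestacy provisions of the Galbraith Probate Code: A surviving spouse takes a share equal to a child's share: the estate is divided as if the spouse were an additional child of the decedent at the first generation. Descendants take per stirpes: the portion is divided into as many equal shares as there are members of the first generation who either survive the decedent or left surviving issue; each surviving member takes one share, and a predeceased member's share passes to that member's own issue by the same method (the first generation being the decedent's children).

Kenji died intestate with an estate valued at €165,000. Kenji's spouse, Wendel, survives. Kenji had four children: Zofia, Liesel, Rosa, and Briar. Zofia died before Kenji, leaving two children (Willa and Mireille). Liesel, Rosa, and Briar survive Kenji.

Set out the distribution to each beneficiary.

Wendel: €33,000; Willa: €16,500; Mireille: €16,500; Liesel: €33,000; Rosa: €33,000; Briar: €33,000

The spouse counts as an additional share at the children's level, so there are 5 primary shares of €33,000. Wendel takes one such share (€33,000).
The children's combined portion (€132,000) is divided into 4 shares of €33,000: Liesel, Rosa, and Briar each take €33,000; Zofia's €33,000 share passes to Zofia's issue.
Zofia's share (€33,000) is divided into 2 shares of €16,500: Willa and Mireille each take €16,500.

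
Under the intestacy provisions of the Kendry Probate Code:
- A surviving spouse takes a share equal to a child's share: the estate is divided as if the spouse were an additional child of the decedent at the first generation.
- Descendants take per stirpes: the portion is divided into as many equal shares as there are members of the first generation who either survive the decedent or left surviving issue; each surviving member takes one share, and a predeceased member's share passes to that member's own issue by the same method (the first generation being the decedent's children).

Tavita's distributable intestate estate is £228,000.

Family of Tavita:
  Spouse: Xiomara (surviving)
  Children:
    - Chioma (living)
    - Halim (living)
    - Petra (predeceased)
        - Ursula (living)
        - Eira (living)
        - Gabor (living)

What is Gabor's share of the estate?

The spouse counts as an additional share at the children's level, so there are 4 primary shares of £57,000. Xiomara takes one such share (£57,000).
The children's combined portion (£171,000) is divided into 3 shares of £57,000: Chioma and Halim each take £57,000; Petra's £57,000 share passes to Petra's issue.
Petra's share (£57,000) is divided into 3 shares of £19,000: Ursula, Eira, and Gabor each take £19,000.

Gabor receives £19,000.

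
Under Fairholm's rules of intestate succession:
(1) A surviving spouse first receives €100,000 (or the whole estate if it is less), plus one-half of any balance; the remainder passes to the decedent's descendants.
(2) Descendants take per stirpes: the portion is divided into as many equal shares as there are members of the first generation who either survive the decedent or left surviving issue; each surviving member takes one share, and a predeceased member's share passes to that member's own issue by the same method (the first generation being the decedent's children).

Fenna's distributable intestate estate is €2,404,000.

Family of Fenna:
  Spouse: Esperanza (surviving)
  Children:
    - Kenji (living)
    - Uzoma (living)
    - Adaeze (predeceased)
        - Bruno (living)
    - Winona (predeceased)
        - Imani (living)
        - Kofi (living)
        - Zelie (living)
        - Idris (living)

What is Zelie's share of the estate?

Zelie receives €72,000.

Esperanza first takes €100,000, leaving a balance of €2,304,000. Esperanza then takes one-half of the balance (€1,152,000), for a total of €1,252,000. The remaining €1,152,000 passes to the descendants.
The descendants' portion (€1,152,000) is divided into 4 shares of €288,000: Kenji and Uzoma each take €288,000; Adaeze's €288,000 share passes to Adaeze's issue; Winona's €288,000 share passes to Winona's issue.
Adaeze's share (€288,000) passes entirely to Bruno.
Winona's share (€288,000) is divided into 4 shares of €72,000: Imani, Kofi, Zelie, and Idris each take €72,000.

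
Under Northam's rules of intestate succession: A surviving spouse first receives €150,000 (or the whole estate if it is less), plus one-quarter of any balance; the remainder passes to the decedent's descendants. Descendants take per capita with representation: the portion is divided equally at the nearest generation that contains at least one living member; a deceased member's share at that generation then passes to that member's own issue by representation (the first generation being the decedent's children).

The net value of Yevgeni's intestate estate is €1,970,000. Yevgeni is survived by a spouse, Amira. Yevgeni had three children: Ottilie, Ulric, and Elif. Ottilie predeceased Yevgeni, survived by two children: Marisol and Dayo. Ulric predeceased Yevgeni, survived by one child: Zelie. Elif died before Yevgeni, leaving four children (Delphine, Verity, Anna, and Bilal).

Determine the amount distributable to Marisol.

Marisol receives €195,000.

Amira first takes €150,000, leaving a balance of €1,820,000. Amira then takes one-quarter of the balance (€455,000), for a total of €605,000. The remaining €1,365,000 passes to the descendants.
No child survives, so the initial division is made at the grandchildren's generation.
The descendants' portion (€1,365,000) is divided into 7 shares of €195,000: Marisol, Dayo, Zelie, Delphine, Verity, Anna, and Bilal each take €195,000.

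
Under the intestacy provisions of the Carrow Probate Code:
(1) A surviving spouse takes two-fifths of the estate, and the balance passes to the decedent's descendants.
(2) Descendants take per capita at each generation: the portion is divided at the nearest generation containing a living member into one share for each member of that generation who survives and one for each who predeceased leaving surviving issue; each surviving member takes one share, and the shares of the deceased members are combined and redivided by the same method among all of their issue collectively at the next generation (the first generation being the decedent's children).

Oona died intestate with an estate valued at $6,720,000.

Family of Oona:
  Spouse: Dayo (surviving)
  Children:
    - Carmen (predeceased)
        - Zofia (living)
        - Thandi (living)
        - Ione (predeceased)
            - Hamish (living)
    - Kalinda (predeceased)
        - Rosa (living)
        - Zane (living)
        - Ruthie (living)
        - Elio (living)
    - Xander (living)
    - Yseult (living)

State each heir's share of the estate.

Dayo: $2,688,000; Zofia: $288,000; Thandi: $288,000; Hamish: $288,000; Rosa: $288,000; Zane: $288,000; Ruthie: $288,000; Elio: $288,000; Xander: $1,008,000; Yseult: $1,008,000

Dayo takes two-fifths of $6,720,000 = $2,688,000. The remaining $4,032,000 passes to the descendants.
The descendants' portion ($4,032,000) is divided at the children's generation into 4 shares of $1,008,000. Xander and Yseult each take $1,008,000. The 2 shares of the deceased (Carmen and Kalinda) are combined into a pool of $2,016,000.
That pool ($2,016,000) is divided at the grandchildren's generation into 7 shares of $288,000. Zofia, Thandi, Rosa, Zane, Ruthie, and Elio each take $288,000. The remaining share for the deceased Ione ($288,000) is carried to the next generation.
That pool ($288,000) passes entirely to Hamish, the sole taker at the great-grandchildren's generation.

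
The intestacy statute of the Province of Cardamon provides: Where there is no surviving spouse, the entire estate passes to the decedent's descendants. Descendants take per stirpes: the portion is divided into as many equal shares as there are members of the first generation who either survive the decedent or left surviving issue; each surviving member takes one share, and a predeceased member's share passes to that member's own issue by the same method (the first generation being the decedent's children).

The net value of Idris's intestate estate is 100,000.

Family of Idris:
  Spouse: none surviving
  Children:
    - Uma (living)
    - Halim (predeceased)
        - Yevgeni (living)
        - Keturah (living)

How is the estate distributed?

The entire 100,000 passes to the descendants.
That amount (100,000) is divided into 2 shares of 50,000: Uma takes 50,000; Halim's 50,000 share passes to Halim's issue.
Halim's share (50,000) is divided into 2 shares of 25,000: Yevgeni and Keturah each take 25,000.

Uma: 50,000; Yevgeni: 25,000; Keturah: 25,000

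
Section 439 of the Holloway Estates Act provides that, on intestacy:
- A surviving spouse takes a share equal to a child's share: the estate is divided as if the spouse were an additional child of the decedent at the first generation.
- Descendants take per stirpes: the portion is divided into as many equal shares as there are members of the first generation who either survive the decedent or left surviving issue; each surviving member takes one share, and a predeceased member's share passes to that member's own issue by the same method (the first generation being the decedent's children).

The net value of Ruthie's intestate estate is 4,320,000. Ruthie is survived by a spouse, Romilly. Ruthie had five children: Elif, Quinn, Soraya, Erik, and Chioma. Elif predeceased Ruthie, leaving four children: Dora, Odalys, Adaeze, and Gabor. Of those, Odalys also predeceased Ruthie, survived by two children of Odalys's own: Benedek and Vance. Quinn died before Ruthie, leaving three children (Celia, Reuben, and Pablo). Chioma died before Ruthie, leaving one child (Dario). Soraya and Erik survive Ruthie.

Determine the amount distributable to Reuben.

Reuben receives 240,000.

The spouse counts as an additional share at the children's level, so there are 6 primary shares of 720,000. Romilly takes one such share (720,000).
The children's combined portion (3,600,000) is divided into 5 shares of 720,000: Soraya and Erik each take 720,000; Elif's 720,000 share passes to Elif's issue; Quinn's 720,000 share passes to Quinn's issue; Chioma's 720,000 share passes to Chioma's issue.
Elif's share (720,000) is divided into 4 shares of 180,000: Dora, Adaeze, and Gabor each take 180,000; Odalys's 180,000 share passes to Odalys's issue.
Odalys's share (180,000) is divided into 2 shares of 90,000: Benedek and Vance each take 90,000.
Quinn's share (720,000) is divided into 3 shares of 240,000: Celia, Reuben, and Pablo each take 240,000.
Chioma's share (720,000) passes entirely to Dario.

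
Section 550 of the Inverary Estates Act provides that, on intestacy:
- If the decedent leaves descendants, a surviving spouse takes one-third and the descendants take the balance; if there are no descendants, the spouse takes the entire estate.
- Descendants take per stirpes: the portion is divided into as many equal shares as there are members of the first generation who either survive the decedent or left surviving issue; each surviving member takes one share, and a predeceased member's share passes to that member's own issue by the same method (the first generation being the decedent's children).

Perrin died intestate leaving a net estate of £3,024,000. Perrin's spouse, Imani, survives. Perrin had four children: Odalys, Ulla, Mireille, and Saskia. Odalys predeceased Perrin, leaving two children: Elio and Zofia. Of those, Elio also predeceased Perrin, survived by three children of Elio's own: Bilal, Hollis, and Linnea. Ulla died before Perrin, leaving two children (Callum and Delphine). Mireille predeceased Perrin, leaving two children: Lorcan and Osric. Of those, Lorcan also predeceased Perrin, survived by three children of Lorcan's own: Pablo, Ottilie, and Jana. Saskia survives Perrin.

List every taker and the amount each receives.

Imani takes one-third of £3,024,000 = £1,008,000. The remaining £2,016,000 passes to the descendants.
The descendants' portion (£2,016,000) is divided into 4 shares of £504,000: Saskia takes £504,000; Odalys's £504,000 share passes to Odalys's issue; Ulla's £504,000 share passes to Ulla's issue; Mireille's £504,000 share passes to Mireille's issue.
Odalys's share (£504,000) is divided into 2 shares of £252,000: Zofia takes £252,000; Elio's £252,000 share passes to Elio's issue.
Elio's share (£252,000) is divided into 3 shares of £84,000: Bilal, Hollis, and Linnea each take £84,000.
Ulla's share (£504,000) is divided into 2 shares of £252,000: Callum and Delphine each take £252,000.
Mireille's share (£504,000) is divided into 2 shares of £252,000: Osric takes £252,000; Lorcan's £252,000 share passes to Lorcan's issue.
Lorcan's share (£252,000) is divided into 3 shares of £84,000: Pablo, Ottilie, and Jana each take £84,000.

Imani: £1,008,000; Bilal: £84,000; Hollis: £84,000; Linnea: £84,000; Zofia: £252,000; Callum: £252,000; Delphine: £252,000; Pablo: £84,000; Ottilie: £84,000; Jana: £84,000; Osric: £252,000; Saskia: £504,000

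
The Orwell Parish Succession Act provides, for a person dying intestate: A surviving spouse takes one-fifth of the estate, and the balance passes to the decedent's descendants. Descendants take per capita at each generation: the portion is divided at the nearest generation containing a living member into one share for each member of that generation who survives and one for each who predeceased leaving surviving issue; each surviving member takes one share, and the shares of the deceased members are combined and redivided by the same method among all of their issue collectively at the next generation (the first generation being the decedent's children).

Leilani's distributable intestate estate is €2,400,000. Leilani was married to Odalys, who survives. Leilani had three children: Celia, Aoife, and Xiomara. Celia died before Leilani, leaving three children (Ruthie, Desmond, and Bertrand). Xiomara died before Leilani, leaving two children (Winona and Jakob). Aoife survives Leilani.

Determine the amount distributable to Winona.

Winona receives €256,000.

Odalys takes one-fifth of €2,400,000 = €480,000. The remaining €1,920,000 passes to the descendants.
The descendants' portion (€1,920,000) is divided at the children's generation into 3 shares of €640,000. Aoife takes €640,000. The 2 shares of the deceased (Celia and Xiomara) are combined into a pool of €1,280,000.
That pool (€1,280,000) is divided at the grandchildren's generation equally among Ruthie, Desmond, Bertrand, Winona, and Jakob: €256,000 each.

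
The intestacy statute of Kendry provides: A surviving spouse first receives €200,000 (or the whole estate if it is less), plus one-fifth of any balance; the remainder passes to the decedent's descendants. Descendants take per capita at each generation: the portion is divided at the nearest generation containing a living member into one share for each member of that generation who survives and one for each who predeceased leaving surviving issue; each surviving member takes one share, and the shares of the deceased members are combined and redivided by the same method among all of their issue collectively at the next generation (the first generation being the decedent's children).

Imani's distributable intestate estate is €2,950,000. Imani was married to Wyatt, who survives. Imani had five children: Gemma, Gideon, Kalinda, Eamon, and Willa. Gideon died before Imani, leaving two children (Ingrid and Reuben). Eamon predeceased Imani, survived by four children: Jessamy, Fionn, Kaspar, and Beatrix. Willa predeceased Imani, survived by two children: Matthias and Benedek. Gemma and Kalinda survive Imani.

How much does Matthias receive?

Wyatt first takes €200,000, leaving a balance of €2,750,000. Wyatt then takes one-fifth of the balance (€550,000), for a total of €750,000. The remaining €2,200,000 passes to the descendants.
The descendants' portion (€2,200,000) is divided at the children's generation into 5 shares of €440,000. Gemma and Kalinda each take €440,000. The 3 shares of the deceased (Gideon, Eamon, and Willa) are combined into a pool of €1,320,000.
That pool (€1,320,000) is divided at the grandchildren's generation equally among Ingrid, Reuben, Jessamy, Fionn, Kaspar, Beatrix, Matthias, and Benedek: €165,000 each.

Matthias receives €165,000.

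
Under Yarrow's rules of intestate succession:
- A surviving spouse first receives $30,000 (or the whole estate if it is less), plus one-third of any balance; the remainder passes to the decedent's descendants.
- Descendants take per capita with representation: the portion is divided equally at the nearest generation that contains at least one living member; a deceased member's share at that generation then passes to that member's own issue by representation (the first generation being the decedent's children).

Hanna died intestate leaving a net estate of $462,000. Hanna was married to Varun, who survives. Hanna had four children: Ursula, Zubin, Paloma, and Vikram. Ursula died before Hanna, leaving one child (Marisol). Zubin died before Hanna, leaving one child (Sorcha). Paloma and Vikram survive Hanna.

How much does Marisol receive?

Varun first takes $30,000, leaving a balance of $432,000. Varun then takes one-third of the balance ($144,000), for a total of $174,000. The remaining $288,000 passes to the descendants.
The descendants' portion ($288,000) is divided into 4 shares of $72,000: Paloma and Vikram each take $72,000; Ursula's $72,000 share passes to Ursula's issue; Zubin's $72,000 share passes to Zubin's issue.
Ursula's share ($72,000) passes entirely to Marisol.
Zubin's share ($72,000) passes entirely to Sorcha.

Marisol receives $72,000.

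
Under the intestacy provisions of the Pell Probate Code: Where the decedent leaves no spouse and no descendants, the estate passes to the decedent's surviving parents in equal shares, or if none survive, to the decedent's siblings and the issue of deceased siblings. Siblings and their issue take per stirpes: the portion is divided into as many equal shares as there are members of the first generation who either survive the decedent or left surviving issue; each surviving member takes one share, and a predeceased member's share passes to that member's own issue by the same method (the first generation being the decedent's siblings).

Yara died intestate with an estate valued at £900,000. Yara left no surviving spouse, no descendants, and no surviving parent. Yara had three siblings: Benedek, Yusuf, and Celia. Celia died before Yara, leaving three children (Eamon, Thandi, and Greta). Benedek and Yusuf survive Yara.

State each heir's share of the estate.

The entire £900,000 passes to the siblings and their issue.
That amount (£900,000) is divided into 3 shares of £300,000: Benedek and Yusuf each take £300,000; Celia's £300,000 share passes to Celia's issue.
Celia's share (£300,000) is divided into 3 shares of £100,000: Eamon, Thandi, and Greta each take £100,000.

Benedek: £300,000; Yusuf: £300,000; Eamon: £100,000; Thandi: £100,000; Greta: £100,000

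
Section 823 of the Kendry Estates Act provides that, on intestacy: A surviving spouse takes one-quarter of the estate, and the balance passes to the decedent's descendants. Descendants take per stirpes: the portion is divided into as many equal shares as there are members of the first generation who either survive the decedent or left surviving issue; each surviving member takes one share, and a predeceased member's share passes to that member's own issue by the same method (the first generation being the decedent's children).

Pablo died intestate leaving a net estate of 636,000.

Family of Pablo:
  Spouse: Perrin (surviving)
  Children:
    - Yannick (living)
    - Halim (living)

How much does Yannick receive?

Yannick receives 238,500.

Perrin takes one-quarter of 636,000 = 159,000. The remaining 477,000 passes to the descendants.
The descendants' portion (477,000) is divided into 2 shares of 238,500: Yannick and Halim each take 238,500.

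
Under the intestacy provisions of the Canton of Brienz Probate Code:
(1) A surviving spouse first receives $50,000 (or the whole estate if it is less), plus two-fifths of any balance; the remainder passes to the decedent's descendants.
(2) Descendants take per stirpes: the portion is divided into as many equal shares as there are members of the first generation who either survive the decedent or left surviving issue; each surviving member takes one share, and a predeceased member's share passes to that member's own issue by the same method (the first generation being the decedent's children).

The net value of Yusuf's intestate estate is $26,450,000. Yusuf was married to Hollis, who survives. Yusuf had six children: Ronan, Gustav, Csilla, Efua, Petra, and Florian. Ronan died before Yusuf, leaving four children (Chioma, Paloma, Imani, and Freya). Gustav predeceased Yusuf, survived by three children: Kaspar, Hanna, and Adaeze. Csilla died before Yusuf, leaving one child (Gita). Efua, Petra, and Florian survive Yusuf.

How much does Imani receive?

Hollis first takes $50,000, leaving a balance of $26,400,000. Hollis then takes two-fifths of the balance ($10,560,000), for a total of $10,610,000. The remaining $15,840,000 passes to the descendants.
The descendants' portion ($15,840,000) is divided into 6 shares of $2,640,000: Efua, Petra, and Florian each take $2,640,000; Ronan's $2,640,000 share passes to Ronan's issue; Gustav's $2,640,000 share passes to Gustav's issue; Csilla's $2,640,000 share passes to Csilla's issue.
Ronan's share ($2,640,000) is divided into 4 shares of $660,000: Chioma, Paloma, Imani, and Freya each take $660,000.
Gustav's share ($2,640,000) is divided into 3 shares of $880,000: Kaspar, Hanna, and Adaeze each take $880,000.
Csilla's share ($2,640,000) passes entirely to Gita.

Imani receives $660,000.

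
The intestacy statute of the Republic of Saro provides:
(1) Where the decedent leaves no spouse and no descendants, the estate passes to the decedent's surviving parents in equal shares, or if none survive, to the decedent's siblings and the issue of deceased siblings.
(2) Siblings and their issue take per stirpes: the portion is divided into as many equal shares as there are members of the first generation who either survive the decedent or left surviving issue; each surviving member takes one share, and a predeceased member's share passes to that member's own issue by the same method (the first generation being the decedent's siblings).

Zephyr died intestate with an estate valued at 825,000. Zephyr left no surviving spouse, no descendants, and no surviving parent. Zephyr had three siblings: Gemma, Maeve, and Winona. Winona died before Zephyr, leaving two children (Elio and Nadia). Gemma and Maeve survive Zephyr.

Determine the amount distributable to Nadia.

The entire 825,000 passes to the siblings and their issue.
That amount (825,000) is divided into 3 shares of 275,000: Gemma and Maeve each take 275,000; Winona's 275,000 share passes to Winona's issue.
Winona's share (275,000) is divided into 2 shares of 137,500: Elio and Nadia each take 137,500.

Nadia receives 137,500.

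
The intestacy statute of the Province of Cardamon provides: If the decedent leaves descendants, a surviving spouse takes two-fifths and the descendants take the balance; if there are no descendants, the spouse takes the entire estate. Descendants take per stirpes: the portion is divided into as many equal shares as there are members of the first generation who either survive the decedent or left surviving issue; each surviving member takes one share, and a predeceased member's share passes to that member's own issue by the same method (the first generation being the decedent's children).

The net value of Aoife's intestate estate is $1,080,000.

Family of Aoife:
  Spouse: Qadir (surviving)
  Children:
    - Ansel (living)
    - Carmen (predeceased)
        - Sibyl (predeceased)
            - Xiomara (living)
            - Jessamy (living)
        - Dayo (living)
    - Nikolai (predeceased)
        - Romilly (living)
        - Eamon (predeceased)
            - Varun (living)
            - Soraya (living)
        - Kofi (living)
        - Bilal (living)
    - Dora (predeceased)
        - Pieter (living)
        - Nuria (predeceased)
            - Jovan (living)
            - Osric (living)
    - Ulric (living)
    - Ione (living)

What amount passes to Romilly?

Romilly receives $27,000.

Qadir takes two-fifths of $1,080,000 = $432,000. The remaining $648,000 passes to the descendants.
The descendants' portion ($648,000) is divided into 6 shares of $108,000: Ansel, Ulric, and Ione each take $108,000; Carmen's $108,000 share passes to Carmen's issue; Nikolai's $108,000 share passes to Nikolai's issue; Dora's $108,000 share passes to Dora's issue.
Carmen's share ($108,000) is divided into 2 shares of $54,000: Dayo takes $54,000; Sibyl's $54,000 share passes to Sibyl's issue.
Sibyl's share ($54,000) is divided into 2 shares of $27,000: Xiomara and Jessamy each take $27,000.
Nikolai's share ($108,000) is divided into 4 shares of $27,000: Romilly, Kofi, and Bilal each take $27,000; Eamon's $27,000 share passes to Eamon's issue.
Eamon's share ($27,000) is divided into 2 shares of $13,500: Varun and Soraya each take $13,500.
Dora's share ($108,000) is divided into 2 shares of $54,000: Pieter takes $54,000; Nuria's $54,000 share passes to Nuria's issue.
Nuria's share ($54,000) is divided into 2 shares of $27,000: Jovan and Osric each take $27,000.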